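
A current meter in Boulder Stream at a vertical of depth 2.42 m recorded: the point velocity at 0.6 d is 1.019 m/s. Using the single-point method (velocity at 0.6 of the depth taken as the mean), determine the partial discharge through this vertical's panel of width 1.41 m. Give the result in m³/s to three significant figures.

v̄ = v₀.₆ = 1.019 m/s
q = v̄ × d × w = 1.019 × 2.42 × 1.41 = 3.477 m³/s

3.48 m³/s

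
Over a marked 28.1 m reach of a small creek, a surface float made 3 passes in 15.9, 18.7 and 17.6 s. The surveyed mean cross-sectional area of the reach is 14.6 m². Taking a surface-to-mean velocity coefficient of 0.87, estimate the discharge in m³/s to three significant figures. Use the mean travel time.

t̄ = (15.9 + 18.7 + 17.6) / 3 = 17.4 s
v_surface = L / t̄ = 28.1 / 17.4 = 1.615 m/s
v_mean = 0.87 × 1.615 = 1.405 m/s
Q = A × v_mean = 14.6 × 1.405 = 20.51 m³/s

20.5 m³/s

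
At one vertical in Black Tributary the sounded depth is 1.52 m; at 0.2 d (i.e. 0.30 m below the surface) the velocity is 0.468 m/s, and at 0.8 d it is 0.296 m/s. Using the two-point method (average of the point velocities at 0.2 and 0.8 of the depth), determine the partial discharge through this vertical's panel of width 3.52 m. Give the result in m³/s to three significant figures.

2.04 m³/s

v̄ = (0.468 + 0.296) / 2 = 0.3820 m/s
q = v̄ × d × w = 0.3820 × 1.52 × 3.52 = 2.044 m³/s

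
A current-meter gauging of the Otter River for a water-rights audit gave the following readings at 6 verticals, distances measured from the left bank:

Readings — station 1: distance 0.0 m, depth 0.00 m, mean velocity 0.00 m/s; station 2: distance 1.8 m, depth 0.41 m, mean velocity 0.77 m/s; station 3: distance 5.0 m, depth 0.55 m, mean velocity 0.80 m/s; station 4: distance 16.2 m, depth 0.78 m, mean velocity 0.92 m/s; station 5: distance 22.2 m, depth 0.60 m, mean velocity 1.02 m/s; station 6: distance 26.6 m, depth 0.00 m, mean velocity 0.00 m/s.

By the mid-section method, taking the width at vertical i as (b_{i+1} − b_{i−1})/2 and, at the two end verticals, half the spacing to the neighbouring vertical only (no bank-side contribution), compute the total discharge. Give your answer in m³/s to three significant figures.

13.3 m³/s

w_2 = (5.0 − 0.0)/2 = 2.5 m; q_2 = 0.77 × 0.41 × 2.5 = 0.7893 m³/s
w_3 = (16.2 − 1.8)/2 = 7.2 m; q_3 = 0.80 × 0.55 × 7.2 = 3.168 m³/s
w_4 = (22.2 − 5.0)/2 = 8.6 m; q_4 = 0.92 × 0.78 × 8.6 = 6.171 m³/s
w_5 = (26.6 − 16.2)/2 = 5.2 m; q_5 = 1.02 × 0.60 × 5.2 = 3.182 m³/s
Stations 1, 6 contribute zero (depth or velocity is 0).
Q = Σ qᵢ = 13.31 m³/s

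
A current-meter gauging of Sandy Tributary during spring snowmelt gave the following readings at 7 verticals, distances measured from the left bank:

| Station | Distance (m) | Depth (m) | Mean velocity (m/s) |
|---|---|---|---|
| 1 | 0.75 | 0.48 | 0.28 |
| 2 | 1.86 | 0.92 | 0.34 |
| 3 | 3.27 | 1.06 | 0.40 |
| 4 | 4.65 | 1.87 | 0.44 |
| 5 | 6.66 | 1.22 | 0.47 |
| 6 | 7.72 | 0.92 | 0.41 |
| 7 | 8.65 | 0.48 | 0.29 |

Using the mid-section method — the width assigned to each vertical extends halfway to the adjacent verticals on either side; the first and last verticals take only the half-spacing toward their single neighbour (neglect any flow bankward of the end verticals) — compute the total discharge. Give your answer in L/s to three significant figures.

w_1 = (1.86 − 0.75)/2 = 0.555 m; q_1 = 0.28 × 0.48 × 0.555 = 0.07459 m³/s
w_2 = (3.27 − 0.75)/2 = 1.26 m; q_2 = 0.34 × 0.92 × 1.26 = 0.3941 m³/s
w_3 = (4.65 − 1.86)/2 = 1.395 m; q_3 = 0.40 × 1.06 × 1.395 = 0.5915 m³/s
w_4 = (6.66 − 3.27)/2 = 1.695 m; q_4 = 0.44 × 1.87 × 1.695 = 1.395 m³/s
w_5 = (7.72 − 4.65)/2 = 1.535 m; q_5 = 0.47 × 1.22 × 1.535 = 0.8802 m³/s
w_6 = (8.65 − 6.66)/2 = 0.995 m; q_6 = 0.41 × 0.92 × 0.995 = 0.3753 m³/s
w_7 = (8.65 − 7.72)/2 = 0.465 m; q_7 = 0.29 × 0.48 × 0.465 = 0.06473 m³/s
Q = Σ qᵢ = 3.775 m³/s
= 3.775 × 1000 = 3775 L/s

3780 L/s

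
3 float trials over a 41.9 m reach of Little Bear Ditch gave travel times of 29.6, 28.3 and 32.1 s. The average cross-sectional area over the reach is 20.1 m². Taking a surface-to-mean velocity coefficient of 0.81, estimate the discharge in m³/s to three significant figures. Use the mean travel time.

22.7 m³/s

t̄ = (29.6 + 28.3 + 32.1) / 3 = 30 s
v_surface = L / t̄ = 41.9 / 30 = 1.397 m/s
v_mean = 0.81 × 1.397 = 1.131 m/s
Q = A × v_mean = 20.1 × 1.131 = 22.74 m³/s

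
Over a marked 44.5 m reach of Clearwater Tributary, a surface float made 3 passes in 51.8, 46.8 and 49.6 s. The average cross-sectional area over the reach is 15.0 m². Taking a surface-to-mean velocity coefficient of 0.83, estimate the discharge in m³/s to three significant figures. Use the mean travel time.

11.2 m³/s

t̄ = (51.8 + 46.8 + 49.6) / 3 = 49.4 s
v_surface = L / t̄ = 44.5 / 49.4 = 0.9008 m/s
v_mean = 0.83 × 0.9008 = 0.7477 m/s
Q = A × v_mean = 15.0 × 0.7477 = 11.22 m³/s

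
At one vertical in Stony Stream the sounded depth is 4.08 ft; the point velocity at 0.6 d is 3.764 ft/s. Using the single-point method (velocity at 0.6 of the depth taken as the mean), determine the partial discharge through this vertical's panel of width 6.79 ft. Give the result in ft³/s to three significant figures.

104 ft³/s

v̄ = v₀.₆ = 3.764 ft/s
q = v̄ × d × w = 3.764 × 4.08 × 6.79 = 104.3 ft³/s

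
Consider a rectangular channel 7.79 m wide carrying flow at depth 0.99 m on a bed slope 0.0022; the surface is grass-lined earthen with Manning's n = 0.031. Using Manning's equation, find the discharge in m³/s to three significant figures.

A = b·y = 7.79 × 0.99 = 7.712 m²
P = b + 2y = 7.79 + 2×0.99 = 9.770 m
R = A/P = 7.712/9.770 = 0.7894 m
Q = (1/n)·A·R^(2/3)·S^(1/2) = (1/0.031) × 7.712 × 0.7894^(2/3) × 0.0022^(1/2) = 9.966 m³/s

9.97 m³/s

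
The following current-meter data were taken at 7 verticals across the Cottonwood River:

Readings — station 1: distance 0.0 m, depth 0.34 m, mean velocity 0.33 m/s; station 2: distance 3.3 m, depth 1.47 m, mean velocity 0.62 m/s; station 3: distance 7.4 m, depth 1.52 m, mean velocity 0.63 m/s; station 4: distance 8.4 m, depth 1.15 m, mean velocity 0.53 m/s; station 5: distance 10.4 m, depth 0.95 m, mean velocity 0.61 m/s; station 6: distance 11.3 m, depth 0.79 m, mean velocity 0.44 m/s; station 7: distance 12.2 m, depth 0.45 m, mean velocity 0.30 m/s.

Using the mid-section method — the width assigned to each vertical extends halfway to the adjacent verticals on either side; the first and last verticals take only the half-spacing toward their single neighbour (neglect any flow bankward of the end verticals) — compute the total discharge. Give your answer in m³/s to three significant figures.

w_1 = (3.3 − 0.0)/2 = 1.65 m; q_1 = 0.33 × 0.34 × 1.65 = 0.1851 m³/s
w_2 = (7.4 − 0.0)/2 = 3.7 m; q_2 = 0.62 × 1.47 × 3.7 = 3.372 m³/s
w_3 = (8.4 − 3.3)/2 = 2.55 m; q_3 = 0.63 × 1.52 × 2.55 = 2.442 m³/s
w_4 = (10.4 − 7.4)/2 = 1.5 m; q_4 = 0.53 × 1.15 × 1.5 = 0.9143 m³/s
w_5 = (11.3 − 8.4)/2 = 1.45 m; q_5 = 0.61 × 0.95 × 1.45 = 0.8403 m³/s
w_6 = (12.2 − 10.4)/2 = 0.9 m; q_6 = 0.44 × 0.79 × 0.9 = 0.3128 m³/s
w_7 = (12.2 − 11.3)/2 = 0.45 m; q_7 = 0.30 × 0.45 × 0.45 = 0.06075 m³/s
Q = Σ qᵢ = 8.127 m³/s

8.13 m³/s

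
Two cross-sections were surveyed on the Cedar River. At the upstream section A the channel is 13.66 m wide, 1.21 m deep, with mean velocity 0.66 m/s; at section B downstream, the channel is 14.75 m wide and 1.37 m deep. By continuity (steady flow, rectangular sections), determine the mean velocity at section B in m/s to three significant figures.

Q = A₁V₁ = (13.66×1.21) × 0.66 = 10.91 m³/s
A₂ = 14.75 × 1.37 = 20.21 m²
V₂ = Q/A₂ = 10.91/20.21 = 0.5398 m/s

0.540 m/s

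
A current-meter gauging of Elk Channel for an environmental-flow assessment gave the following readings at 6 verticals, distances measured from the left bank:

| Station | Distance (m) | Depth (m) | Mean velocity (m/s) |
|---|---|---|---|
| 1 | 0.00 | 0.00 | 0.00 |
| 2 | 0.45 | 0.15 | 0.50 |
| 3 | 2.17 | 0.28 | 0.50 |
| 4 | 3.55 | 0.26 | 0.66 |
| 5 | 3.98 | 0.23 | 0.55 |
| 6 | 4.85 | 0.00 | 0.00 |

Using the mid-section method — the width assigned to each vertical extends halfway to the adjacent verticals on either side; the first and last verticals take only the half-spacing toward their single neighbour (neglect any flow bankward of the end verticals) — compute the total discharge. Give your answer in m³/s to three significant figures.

w_2 = (2.17 − 0.00)/2 = 1.085 m; q_2 = 0.50 × 0.15 × 1.085 = 0.08138 m³/s
w_3 = (3.55 − 0.45)/2 = 1.55 m; q_3 = 0.50 × 0.28 × 1.55 = 0.2170 m³/s
w_4 = (3.98 − 2.17)/2 = 0.905 m; q_4 = 0.66 × 0.26 × 0.905 = 0.1553 m³/s
w_5 = (4.85 − 3.55)/2 = 0.65 m; q_5 = 0.55 × 0.23 × 0.65 = 0.08223 m³/s
Stations 1, 6 contribute zero (depth or velocity is 0).
Q = Σ qᵢ = 0.5359 m³/s

0.536 m³/s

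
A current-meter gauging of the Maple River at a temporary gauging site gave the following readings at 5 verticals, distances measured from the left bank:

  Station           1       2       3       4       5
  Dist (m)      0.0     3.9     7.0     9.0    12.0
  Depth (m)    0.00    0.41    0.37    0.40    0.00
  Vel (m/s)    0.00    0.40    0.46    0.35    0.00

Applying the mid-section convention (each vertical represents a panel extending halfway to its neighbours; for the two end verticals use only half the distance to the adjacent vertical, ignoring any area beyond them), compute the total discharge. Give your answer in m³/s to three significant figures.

w_2 = (7.0 − 0.0)/2 = 3.5 m; q_2 = 0.40 × 0.41 × 3.5 = 0.5740 m³/s
w_3 = (9.0 − 3.9)/2 = 2.55 m; q_3 = 0.46 × 0.37 × 2.55 = 0.4340 m³/s
w_4 = (12.0 − 7.0)/2 = 2.5 m; q_4 = 0.35 × 0.40 × 2.5 = 0.3500 m³/s
Stations 1, 5 contribute zero (depth or velocity is 0).
Q = Σ qᵢ = 1.358 m³/s

1.36 m³/s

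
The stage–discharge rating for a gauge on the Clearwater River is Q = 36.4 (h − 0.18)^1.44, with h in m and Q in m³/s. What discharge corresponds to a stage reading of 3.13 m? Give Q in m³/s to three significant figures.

173 m³/s

Q = 36.4 × (3.13 − 0.18)^1.44 = 36.4 × 2.95^1.44 = 172.8 m³/s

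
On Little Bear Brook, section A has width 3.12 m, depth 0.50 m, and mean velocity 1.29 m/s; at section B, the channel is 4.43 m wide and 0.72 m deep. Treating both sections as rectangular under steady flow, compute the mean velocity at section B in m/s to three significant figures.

Q = A₁V₁ = (3.12×0.50) × 1.29 = 2.012 m³/s
A₂ = 4.43 × 0.72 = 3.190 m²
V₂ = Q/A₂ = 2.012/3.190 = 0.6309 m/s

0.631 m/s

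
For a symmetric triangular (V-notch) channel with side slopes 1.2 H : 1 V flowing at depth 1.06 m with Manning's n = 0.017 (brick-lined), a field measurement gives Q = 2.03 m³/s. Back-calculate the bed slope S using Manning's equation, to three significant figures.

0.00217

A = z·y² = 1.2×1.06² = 1.348 m²
P = 2y√(1+z²) = 2×1.06×√(1+1.2²) = 3.312 m
R = A/P = 1.348/3.312 = 0.4072 m
S = (Q·n / (1·A·R^(2/3)))² = (2.03×0.017 / (1×1.348×0.5493))² = 0.002171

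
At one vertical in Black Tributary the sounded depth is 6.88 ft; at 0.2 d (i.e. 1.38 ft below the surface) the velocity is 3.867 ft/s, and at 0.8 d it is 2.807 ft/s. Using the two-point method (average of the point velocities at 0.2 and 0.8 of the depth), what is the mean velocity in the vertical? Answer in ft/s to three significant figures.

3.34 ft/s

v̄ = (3.867 + 2.807) / 2 = 3.337 ft/s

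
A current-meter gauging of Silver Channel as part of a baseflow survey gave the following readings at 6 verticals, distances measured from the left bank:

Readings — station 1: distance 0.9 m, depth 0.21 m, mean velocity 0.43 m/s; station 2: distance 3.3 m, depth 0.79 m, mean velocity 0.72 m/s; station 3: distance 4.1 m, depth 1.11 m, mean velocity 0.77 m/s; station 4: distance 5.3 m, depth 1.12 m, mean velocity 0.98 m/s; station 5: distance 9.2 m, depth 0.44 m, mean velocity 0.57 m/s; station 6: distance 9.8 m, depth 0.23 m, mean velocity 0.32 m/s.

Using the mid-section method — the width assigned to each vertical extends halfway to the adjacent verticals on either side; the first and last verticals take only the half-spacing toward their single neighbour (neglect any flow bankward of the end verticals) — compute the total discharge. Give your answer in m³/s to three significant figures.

w_1 = (3.3 − 0.9)/2 = 1.2 m; q_1 = 0.43 × 0.21 × 1.2 = 0.1084 m³/s
w_2 = (4.1 − 0.9)/2 = 1.6 m; q_2 = 0.72 × 0.79 × 1.6 = 0.9101 m³/s
w_3 = (5.3 − 3.3)/2 = 1 m; q_3 = 0.77 × 1.11 × 1 = 0.8547 m³/s
w_4 = (9.2 − 4.1)/2 = 2.55 m; q_4 = 0.98 × 1.12 × 2.55 = 2.799 m³/s
w_5 = (9.8 − 5.3)/2 = 2.25 m; q_5 = 0.57 × 0.44 × 2.25 = 0.5643 m³/s
w_6 = (9.8 − 9.2)/2 = 0.3 m; q_6 = 0.32 × 0.23 × 0.3 = 0.02208 m³/s
Q = Σ qᵢ = 5.258 m³/s

5.26 m³/s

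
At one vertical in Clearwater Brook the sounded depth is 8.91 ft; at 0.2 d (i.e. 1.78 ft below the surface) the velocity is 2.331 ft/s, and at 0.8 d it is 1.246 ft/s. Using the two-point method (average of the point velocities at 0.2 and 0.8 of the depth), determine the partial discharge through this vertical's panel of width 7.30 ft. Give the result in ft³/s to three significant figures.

v̄ = (2.331 + 1.246) / 2 = 1.789 ft/s
q = v̄ × d × w = 1.789 × 8.91 × 7.30 = 116.3 ft³/s

116 ft³/s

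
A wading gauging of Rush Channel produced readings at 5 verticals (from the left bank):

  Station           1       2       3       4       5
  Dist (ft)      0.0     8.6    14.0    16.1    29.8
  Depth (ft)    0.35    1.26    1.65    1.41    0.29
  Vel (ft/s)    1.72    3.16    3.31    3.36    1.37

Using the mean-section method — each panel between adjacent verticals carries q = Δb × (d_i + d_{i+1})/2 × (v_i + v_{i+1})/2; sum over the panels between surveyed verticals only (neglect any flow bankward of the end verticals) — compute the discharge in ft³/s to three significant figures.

80.6 ft³/s

Panel 1-2: Δb = 8.6 ft, d̄ = (0.35+1.26)/2 = 0.805, v̄ = (1.72+3.16)/2 = 2.44 → q = 8.6×0.805×2.44 = 16.89 ft³/s
Panel 2-3: Δb = 5.4 ft, d̄ = (1.26+1.65)/2 = 1.455, v̄ = (3.16+3.31)/2 = 3.235 → q = 5.4×1.455×3.235 = 25.42 ft³/s
Panel 3-4: Δb = 2.1 ft, d̄ = (1.65+1.41)/2 = 1.53, v̄ = (3.31+3.36)/2 = 3.335 → q = 2.1×1.53×3.335 = 10.72 ft³/s
Panel 4-5: Δb = 13.7 ft, d̄ = (1.41+0.29)/2 = 0.85, v̄ = (3.36+1.37)/2 = 2.365 → q = 13.7×0.85×2.365 = 27.54 ft³/s
Q = Σ q = 80.57 ft³/s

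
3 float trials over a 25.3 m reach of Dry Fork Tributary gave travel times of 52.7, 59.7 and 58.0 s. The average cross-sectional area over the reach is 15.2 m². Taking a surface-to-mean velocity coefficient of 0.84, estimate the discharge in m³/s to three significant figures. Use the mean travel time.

5.69 m³/s

t̄ = (52.7 + 59.7 + 58.0) / 3 = 56.8 s
v_surface = L / t̄ = 25.3 / 56.8 = 0.4454 m/s
v_mean = 0.84 × 0.4454 = 0.3742 m/s
Q = A × v_mean = 15.2 × 0.3742 = 5.687 m³/s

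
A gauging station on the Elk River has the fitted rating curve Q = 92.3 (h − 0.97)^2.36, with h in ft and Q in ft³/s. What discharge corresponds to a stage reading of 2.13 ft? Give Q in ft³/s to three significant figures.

131 ft³/s

Q = 92.3 × (2.13 − 0.97)^2.36 = 92.3 × 1.16^2.36 = 131.0 ft³/s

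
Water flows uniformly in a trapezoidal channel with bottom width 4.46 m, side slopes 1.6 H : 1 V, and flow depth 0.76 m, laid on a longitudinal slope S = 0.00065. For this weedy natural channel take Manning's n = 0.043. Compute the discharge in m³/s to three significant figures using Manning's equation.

1.80 m³/s

A = (b + z·y)·y = (4.46 + 1.6×0.76)×0.76 = 4.314 m²
P = b + 2y√(1+z²) = 4.46 + 2×0.76×√(1+1.6²) = 7.328 m
R = A/P = 4.314/7.328 = 0.5887 m
Q = (1/n)·A·R^(2/3)·S^(1/2) = (1/0.043) × 4.314 × 0.5887^(2/3) × 0.00065^(1/2) = 1.797 m³/s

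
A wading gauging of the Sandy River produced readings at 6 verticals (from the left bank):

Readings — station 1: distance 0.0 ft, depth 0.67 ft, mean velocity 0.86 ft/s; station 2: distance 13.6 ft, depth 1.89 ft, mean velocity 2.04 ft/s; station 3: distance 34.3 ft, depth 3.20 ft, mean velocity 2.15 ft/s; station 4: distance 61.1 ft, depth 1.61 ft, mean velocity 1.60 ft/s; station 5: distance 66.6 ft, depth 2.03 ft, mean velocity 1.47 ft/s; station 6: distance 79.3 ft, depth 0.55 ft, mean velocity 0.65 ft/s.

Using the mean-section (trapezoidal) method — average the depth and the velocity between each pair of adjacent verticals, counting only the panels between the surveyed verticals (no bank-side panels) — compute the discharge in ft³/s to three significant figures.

Panel 1-2: Δb = 13.6 ft, d̄ = (0.67+1.89)/2 = 1.28, v̄ = (0.86+2.04)/2 = 1.45 → q = 13.6×1.28×1.45 = 25.24 ft³/s
Panel 2-3: Δb = 20.7 ft, d̄ = (1.89+3.20)/2 = 2.545, v̄ = (2.04+2.15)/2 = 2.095 → q = 20.7×2.545×2.095 = 110.4 ft³/s
Panel 3-4: Δb = 26.8 ft, d̄ = (3.20+1.61)/2 = 2.405, v̄ = (2.15+1.60)/2 = 1.875 → q = 26.8×2.405×1.875 = 120.9 ft³/s
Panel 4-5: Δb = 5.5 ft, d̄ = (1.61+2.03)/2 = 1.82, v̄ = (1.60+1.47)/2 = 1.535 → q = 5.5×1.82×1.535 = 15.37 ft³/s
Panel 5-6: Δb = 12.7 ft, d̄ = (2.03+0.55)/2 = 1.29, v̄ = (1.47+0.65)/2 = 1.06 → q = 12.7×1.29×1.06 = 17.37 ft³/s
Q = Σ q = 289.2 ft³/s

289 ft³/s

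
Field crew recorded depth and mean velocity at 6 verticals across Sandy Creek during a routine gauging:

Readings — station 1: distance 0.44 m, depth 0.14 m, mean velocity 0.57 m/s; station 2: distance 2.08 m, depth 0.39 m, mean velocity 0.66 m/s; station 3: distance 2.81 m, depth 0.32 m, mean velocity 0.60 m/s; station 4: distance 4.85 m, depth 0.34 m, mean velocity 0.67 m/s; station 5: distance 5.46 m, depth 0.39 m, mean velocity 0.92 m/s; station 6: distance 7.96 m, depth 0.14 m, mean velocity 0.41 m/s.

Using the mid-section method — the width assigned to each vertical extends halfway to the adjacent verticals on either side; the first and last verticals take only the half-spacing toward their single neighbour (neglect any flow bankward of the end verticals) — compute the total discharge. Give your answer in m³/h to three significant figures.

w_1 = (2.08 − 0.44)/2 = 0.82 m; q_1 = 0.57 × 0.14 × 0.82 = 0.06544 m³/s
w_2 = (2.81 − 0.44)/2 = 1.185 m; q_2 = 0.66 × 0.39 × 1.185 = 0.3050 m³/s
w_3 = (4.85 − 2.08)/2 = 1.385 m; q_3 = 0.60 × 0.32 × 1.385 = 0.2659 m³/s
w_4 = (5.46 − 2.81)/2 = 1.325 m; q_4 = 0.67 × 0.34 × 1.325 = 0.3018 m³/s
w_5 = (7.96 − 4.85)/2 = 1.555 m; q_5 = 0.92 × 0.39 × 1.555 = 0.5579 m³/s
w_6 = (7.96 − 5.46)/2 = 1.25 m; q_6 = 0.41 × 0.14 × 1.25 = 0.07175 m³/s
Q = Σ qᵢ = 1.568 m³/s
= 1.568 × 3600 = 5644 m³/h

5640 m³/h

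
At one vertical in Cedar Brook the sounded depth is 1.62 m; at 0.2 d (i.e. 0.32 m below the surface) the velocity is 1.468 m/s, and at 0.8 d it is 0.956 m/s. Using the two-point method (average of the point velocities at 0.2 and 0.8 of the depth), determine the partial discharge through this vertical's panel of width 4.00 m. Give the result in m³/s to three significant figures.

7.85 m³/s

v̄ = (1.468 + 0.956) / 2 = 1.212 m/s
q = v̄ × d × w = 1.212 × 1.62 × 4.00 = 7.854 m³/s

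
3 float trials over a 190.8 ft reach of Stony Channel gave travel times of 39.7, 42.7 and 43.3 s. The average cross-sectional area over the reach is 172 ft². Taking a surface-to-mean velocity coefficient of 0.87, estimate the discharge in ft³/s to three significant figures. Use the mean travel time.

681 ft³/s

t̄ = (39.7 + 42.7 + 43.3) / 3 = 41.9 s
v_surface = L / t̄ = 190.8 / 41.9 = 4.554 ft/s
v_mean = 0.87 × 4.554 = 3.962 ft/s
Q = A × v_mean = 172 × 3.962 = 681.4 ft³/s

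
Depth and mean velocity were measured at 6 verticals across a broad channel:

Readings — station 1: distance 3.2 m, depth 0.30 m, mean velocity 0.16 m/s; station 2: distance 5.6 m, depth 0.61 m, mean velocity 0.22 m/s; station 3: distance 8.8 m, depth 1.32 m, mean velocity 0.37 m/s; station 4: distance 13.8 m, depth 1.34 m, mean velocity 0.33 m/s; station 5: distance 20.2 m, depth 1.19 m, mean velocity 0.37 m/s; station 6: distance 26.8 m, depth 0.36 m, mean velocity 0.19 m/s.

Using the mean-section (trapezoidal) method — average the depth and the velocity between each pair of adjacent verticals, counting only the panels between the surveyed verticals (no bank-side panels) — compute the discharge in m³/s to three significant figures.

7.71 m³/s

Panel 1-2: Δb = 2.4 m, d̄ = (0.30+0.61)/2 = 0.455, v̄ = (0.16+0.22)/2 = 0.19 → q = 2.4×0.455×0.19 = 0.2075 m³/s
Panel 2-3: Δb = 3.2 m, d̄ = (0.61+1.32)/2 = 0.965, v̄ = (0.22+0.37)/2 = 0.295 → q = 3.2×0.965×0.295 = 0.9110 m³/s
Panel 3-4: Δb = 5 m, d̄ = (1.32+1.34)/2 = 1.33, v̄ = (0.37+0.33)/2 = 0.35 → q = 5×1.33×0.35 = 2.328 m³/s
Panel 4-5: Δb = 6.4 m, d̄ = (1.34+1.19)/2 = 1.265, v̄ = (0.33+0.37)/2 = 0.35 → q = 6.4×1.265×0.35 = 2.834 m³/s
Panel 5-6: Δb = 6.6 m, d̄ = (1.19+0.36)/2 = 0.775, v̄ = (0.37+0.19)/2 = 0.28 → q = 6.6×0.775×0.28 = 1.432 m³/s
Q = Σ q = 7.712 m³/s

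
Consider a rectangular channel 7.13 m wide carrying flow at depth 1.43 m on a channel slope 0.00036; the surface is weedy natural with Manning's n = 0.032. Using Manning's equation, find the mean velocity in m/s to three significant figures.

0.601 m/s

A = b·y = 7.13 × 1.43 = 10.20 m²
P = b + 2y = 7.13 + 2×1.43 = 9.990 m
R = A/P = 10.20/9.990 = 1.021 m
Q = (1/n)·A·R^(2/3)·S^(1/2) = (1/0.032) × 10.20 × 1.021^(2/3) × 0.00036^(1/2) = 6.128 m³/s
V = Q/A = 6.128/10.20 = 0.6010 m/s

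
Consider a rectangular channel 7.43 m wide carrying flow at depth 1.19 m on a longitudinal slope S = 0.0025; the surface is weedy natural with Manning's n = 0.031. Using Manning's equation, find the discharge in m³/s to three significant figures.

A = b·y = 7.43 × 1.19 = 8.842 m²
P = b + 2y = 7.43 + 2×1.19 = 9.810 m
R = A/P = 8.842/9.810 = 0.9013 m
Q = (1/n)·A·R^(2/3)·S^(1/2) = (1/0.031) × 8.842 × 0.9013^(2/3) × 0.0025^(1/2) = 13.31 m³/s

13.3 m³/s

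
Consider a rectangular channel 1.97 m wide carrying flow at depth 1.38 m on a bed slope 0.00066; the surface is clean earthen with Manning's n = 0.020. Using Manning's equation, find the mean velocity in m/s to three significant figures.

A = b·y = 1.97 × 1.38 = 2.719 m²
P = b + 2y = 1.97 + 2×1.38 = 4.730 m
R = A/P = 2.719/4.730 = 0.5748 m
Q = (1/n)·A·R^(2/3)·S^(1/2) = (1/0.020) × 2.719 × 0.5748^(2/3) × 0.00066^(1/2) = 2.414 m³/s
V = Q/A = 2.414/2.719 = 0.8880 m/s

0.888 m/s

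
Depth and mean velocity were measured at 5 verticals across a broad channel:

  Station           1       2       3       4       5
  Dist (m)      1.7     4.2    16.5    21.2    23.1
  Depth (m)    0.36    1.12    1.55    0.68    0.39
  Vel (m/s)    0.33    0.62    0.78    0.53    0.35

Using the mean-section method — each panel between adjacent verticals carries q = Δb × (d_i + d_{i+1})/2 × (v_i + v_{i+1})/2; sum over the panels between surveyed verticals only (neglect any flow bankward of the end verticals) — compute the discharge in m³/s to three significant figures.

16.3 m³/s

Panel 1-2: Δb = 2.5 m, d̄ = (0.36+1.12)/2 = 0.74, v̄ = (0.33+0.62)/2 = 0.475 → q = 2.5×0.74×0.475 = 0.8788 m³/s
Panel 2-3: Δb = 12.3 m, d̄ = (1.12+1.55)/2 = 1.335, v̄ = (0.62+0.78)/2 = 0.7 → q = 12.3×1.335×0.7 = 11.49 m³/s
Panel 3-4: Δb = 4.7 m, d̄ = (1.55+0.68)/2 = 1.115, v̄ = (0.78+0.53)/2 = 0.655 → q = 4.7×1.115×0.655 = 3.433 m³/s
Panel 4-5: Δb = 1.9 m, d̄ = (0.68+0.39)/2 = 0.535, v̄ = (0.53+0.35)/2 = 0.44 → q = 1.9×0.535×0.44 = 0.4473 m³/s
Q = Σ q = 16.25 m³/s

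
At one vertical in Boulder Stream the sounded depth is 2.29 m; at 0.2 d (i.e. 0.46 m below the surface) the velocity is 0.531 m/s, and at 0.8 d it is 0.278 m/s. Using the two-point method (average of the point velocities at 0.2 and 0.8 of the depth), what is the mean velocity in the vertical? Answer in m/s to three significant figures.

0.405 m/s

v̄ = (0.531 + 0.278) / 2 = 0.4045 m/s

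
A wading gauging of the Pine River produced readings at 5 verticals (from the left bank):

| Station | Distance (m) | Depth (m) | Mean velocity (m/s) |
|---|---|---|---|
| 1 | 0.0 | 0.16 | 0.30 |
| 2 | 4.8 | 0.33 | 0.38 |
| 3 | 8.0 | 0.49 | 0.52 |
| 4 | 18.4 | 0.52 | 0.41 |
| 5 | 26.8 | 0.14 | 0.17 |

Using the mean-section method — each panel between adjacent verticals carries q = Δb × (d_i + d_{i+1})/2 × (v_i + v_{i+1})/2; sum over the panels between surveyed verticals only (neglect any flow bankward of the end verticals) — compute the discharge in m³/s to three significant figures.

Panel 1-2: Δb = 4.8 m, d̄ = (0.16+0.33)/2 = 0.245, v̄ = (0.30+0.38)/2 = 0.34 → q = 4.8×0.245×0.34 = 0.3998 m³/s
Panel 2-3: Δb = 3.2 m, d̄ = (0.33+0.49)/2 = 0.41, v̄ = (0.38+0.52)/2 = 0.45 → q = 3.2×0.41×0.45 = 0.5904 m³/s
Panel 3-4: Δb = 10.4 m, d̄ = (0.49+0.52)/2 = 0.505, v̄ = (0.52+0.41)/2 = 0.465 → q = 10.4×0.505×0.465 = 2.442 m³/s
Panel 4-5: Δb = 8.4 m, d̄ = (0.52+0.14)/2 = 0.33, v̄ = (0.41+0.17)/2 = 0.29 → q = 8.4×0.33×0.29 = 0.8039 m³/s
Q = Σ q = 4.236 m³/s

4.24 m³/s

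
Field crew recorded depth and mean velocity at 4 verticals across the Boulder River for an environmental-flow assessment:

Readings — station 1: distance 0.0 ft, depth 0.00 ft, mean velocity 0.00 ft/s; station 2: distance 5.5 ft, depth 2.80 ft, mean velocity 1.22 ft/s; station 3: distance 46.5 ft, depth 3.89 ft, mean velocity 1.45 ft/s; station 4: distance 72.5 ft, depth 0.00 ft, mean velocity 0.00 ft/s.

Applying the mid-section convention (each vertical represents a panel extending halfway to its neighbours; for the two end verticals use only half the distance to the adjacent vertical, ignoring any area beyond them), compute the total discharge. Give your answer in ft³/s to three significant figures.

268 ft³/s

w_2 = (46.5 − 0.0)/2 = 23.25 ft; q_2 = 1.22 × 2.80 × 23.25 = 79.42 ft³/s
w_3 = (72.5 − 5.5)/2 = 33.5 ft; q_3 = 1.45 × 3.89 × 33.5 = 189.0 ft³/s
Stations 1, 4 contribute zero (depth or velocity is 0).
Q = Σ qᵢ = 268.4 ft³/s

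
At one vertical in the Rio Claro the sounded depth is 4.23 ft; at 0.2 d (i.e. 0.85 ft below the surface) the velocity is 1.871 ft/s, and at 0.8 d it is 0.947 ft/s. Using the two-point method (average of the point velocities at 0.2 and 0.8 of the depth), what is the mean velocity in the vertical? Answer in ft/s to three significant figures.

v̄ = (1.871 + 0.947) / 2 = 1.409 ft/s

1.41 ft/s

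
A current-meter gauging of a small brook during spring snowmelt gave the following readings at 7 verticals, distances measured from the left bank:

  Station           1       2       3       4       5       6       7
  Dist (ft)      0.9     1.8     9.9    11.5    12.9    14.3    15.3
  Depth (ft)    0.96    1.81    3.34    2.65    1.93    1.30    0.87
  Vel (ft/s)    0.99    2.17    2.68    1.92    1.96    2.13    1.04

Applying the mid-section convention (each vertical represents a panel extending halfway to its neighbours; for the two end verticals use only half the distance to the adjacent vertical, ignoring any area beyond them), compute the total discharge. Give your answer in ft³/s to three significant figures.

w_1 = (1.8 − 0.9)/2 = 0.45 ft; q_1 = 0.99 × 0.96 × 0.45 = 0.4277 ft³/s
w_2 = (9.9 − 0.9)/2 = 4.5 ft; q_2 = 2.17 × 1.81 × 4.5 = 17.67 ft³/s
w_3 = (11.5 − 1.8)/2 = 4.85 ft; q_3 = 2.68 × 3.34 × 4.85 = 43.41 ft³/s
w_4 = (12.9 − 9.9)/2 = 1.5 ft; q_4 = 1.92 × 2.65 × 1.5 = 7.632 ft³/s
w_5 = (14.3 − 11.5)/2 = 1.4 ft; q_5 = 1.96 × 1.93 × 1.4 = 5.296 ft³/s
w_6 = (15.3 − 12.9)/2 = 1.2 ft; q_6 = 2.13 × 1.30 × 1.2 = 3.323 ft³/s
w_7 = (15.3 − 14.3)/2 = 0.5 ft; q_7 = 1.04 × 0.87 × 0.5 = 0.4524 ft³/s
Q = Σ qᵢ = 78.22 ft³/s

78.2 ft³/s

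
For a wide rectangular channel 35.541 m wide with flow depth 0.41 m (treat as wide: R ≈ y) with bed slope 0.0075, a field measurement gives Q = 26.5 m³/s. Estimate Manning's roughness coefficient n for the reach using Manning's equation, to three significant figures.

0.0263

A = b·y = 35.541 × 0.41 = 14.57 m²
Wide channel: R ≈ y = 0.41 m
n = (1/Q)·A·R^(2/3)·S^(1/2) = (1/26.5) × 14.57 × 0.5519 × 0.08660 = 0.02628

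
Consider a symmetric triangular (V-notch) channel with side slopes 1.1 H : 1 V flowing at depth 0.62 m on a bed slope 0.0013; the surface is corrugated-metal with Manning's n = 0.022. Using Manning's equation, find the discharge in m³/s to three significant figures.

0.260 m³/s

A = z·y² = 1.1×0.62² = 0.4228 m²
P = 2y√(1+z²) = 2×0.62×√(1+1.1²) = 1.843 m
R = A/P = 0.4228/1.843 = 0.2294 m
Q = (1/n)·A·R^(2/3)·S^(1/2) = (1/0.022) × 0.4228 × 0.2294^(2/3) × 0.0013^(1/2) = 0.2597 m³/s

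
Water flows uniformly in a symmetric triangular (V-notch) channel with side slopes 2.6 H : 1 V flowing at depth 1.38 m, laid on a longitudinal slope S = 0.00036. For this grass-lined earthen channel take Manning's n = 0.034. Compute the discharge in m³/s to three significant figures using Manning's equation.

A = z·y² = 2.6×1.38² = 4.951 m²
P = 2y√(1+z²) = 2×1.38×√(1+2.6²) = 7.688 m
R = A/P = 4.951/7.688 = 0.6440 m
Q = (1/n)·A·R^(2/3)·S^(1/2) = (1/0.034) × 4.951 × 0.6440^(2/3) × 0.00036^(1/2) = 2.061 m³/s

2.06 m³/s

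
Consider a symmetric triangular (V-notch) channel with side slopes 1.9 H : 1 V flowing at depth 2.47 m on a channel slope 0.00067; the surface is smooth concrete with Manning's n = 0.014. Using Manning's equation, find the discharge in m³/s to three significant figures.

A = z·y² = 1.9×2.47² = 11.59 m²
P = 2y√(1+z²) = 2×2.47×√(1+1.9²) = 10.61 m
R = A/P = 11.59/10.61 = 1.093 m
Q = (1/n)·A·R^(2/3)·S^(1/2) = (1/0.014) × 11.59 × 1.093^(2/3) × 0.00067^(1/2) = 22.74 m³/s

22.7 m³/s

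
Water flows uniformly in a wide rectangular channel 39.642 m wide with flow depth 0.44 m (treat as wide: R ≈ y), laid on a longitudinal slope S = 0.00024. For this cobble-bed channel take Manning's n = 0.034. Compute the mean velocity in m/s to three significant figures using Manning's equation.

0.264 m/s

A = b·y = 39.642 × 0.44 = 17.44 m²
Wide channel: R ≈ y = 0.44 m
Q = (1/n)·A·R^(2/3)·S^(1/2) = (1/0.034) × 17.44 × 0.4400^(2/3) × 0.00024^(1/2) = 4.598 m³/s
V = Q/A = 4.598/17.44 = 0.2636 m/s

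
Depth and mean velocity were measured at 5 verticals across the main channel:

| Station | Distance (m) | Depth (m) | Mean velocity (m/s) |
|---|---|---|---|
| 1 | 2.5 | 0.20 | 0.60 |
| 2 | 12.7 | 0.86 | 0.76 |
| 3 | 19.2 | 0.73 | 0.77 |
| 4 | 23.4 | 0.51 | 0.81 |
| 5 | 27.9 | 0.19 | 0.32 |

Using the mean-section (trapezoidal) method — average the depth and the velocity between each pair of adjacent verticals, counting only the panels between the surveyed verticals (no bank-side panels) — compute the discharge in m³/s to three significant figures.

10.6 m³/s

Panel 1-2: Δb = 10.2 m, d̄ = (0.20+0.86)/2 = 0.53, v̄ = (0.60+0.76)/2 = 0.68 → q = 10.2×0.53×0.68 = 3.676 m³/s
Panel 2-3: Δb = 6.5 m, d̄ = (0.86+0.73)/2 = 0.795, v̄ = (0.76+0.77)/2 = 0.765 → q = 6.5×0.795×0.765 = 3.953 m³/s
Panel 3-4: Δb = 4.2 m, d̄ = (0.73+0.51)/2 = 0.62, v̄ = (0.77+0.81)/2 = 0.79 → q = 4.2×0.62×0.79 = 2.057 m³/s
Panel 4-5: Δb = 4.5 m, d̄ = (0.51+0.19)/2 = 0.35, v̄ = (0.81+0.32)/2 = 0.565 → q = 4.5×0.35×0.565 = 0.8899 m³/s
Q = Σ q = 10.58 m³/s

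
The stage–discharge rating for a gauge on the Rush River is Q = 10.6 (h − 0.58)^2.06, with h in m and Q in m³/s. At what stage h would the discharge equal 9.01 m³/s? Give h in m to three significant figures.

h − h₀ = (Q/C)^(1/b) = (9.01/10.6)^(1/2.06) = 0.9241 m
h = 0.58 + 0.9241 = 1.504 m

1.50 m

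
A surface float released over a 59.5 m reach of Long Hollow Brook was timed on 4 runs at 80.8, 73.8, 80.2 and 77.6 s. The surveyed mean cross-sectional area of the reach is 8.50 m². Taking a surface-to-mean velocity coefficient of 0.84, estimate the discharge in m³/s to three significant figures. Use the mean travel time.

5.44 m³/s

t̄ = (80.8 + 73.8 + 80.2 + 77.6) / 4 = 78.1 s
v_surface = L / t̄ = 59.5 / 78.1 = 0.7618 m/s
v_mean = 0.84 × 0.7618 = 0.6399 m/s
Q = A × v_mean = 8.50 × 0.6399 = 5.440 m³/s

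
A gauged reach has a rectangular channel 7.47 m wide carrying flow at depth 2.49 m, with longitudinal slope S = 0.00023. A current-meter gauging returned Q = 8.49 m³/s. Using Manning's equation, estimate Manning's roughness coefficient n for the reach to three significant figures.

A = b·y = 7.47 × 2.49 = 18.60 m²
P = b + 2y = 7.47 + 2×2.49 = 12.45 m
R = A/P = 18.60/12.45 = 1.494 m
n = (1/Q)·A·R^(2/3)·S^(1/2) = (1/8.49) × 18.60 × 1.307 × 0.01517 = 0.04342

0.0434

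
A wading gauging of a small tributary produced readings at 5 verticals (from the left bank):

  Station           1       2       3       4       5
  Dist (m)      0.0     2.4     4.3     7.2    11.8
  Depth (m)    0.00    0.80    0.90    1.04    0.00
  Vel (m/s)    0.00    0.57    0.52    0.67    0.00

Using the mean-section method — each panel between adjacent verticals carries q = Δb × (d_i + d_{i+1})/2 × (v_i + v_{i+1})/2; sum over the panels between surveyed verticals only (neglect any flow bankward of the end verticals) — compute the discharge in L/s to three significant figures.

Panel 1-2: Δb = 2.4 m, d̄ = (0.00+0.80)/2 = 0.4, v̄ = (0.00+0.57)/2 = 0.285 → q = 2.4×0.4×0.285 = 0.2736 m³/s
Panel 2-3: Δb = 1.9 m, d̄ = (0.80+0.90)/2 = 0.85, v̄ = (0.57+0.52)/2 = 0.545 → q = 1.9×0.85×0.545 = 0.8802 m³/s
Panel 3-4: Δb = 2.9 m, d̄ = (0.90+1.04)/2 = 0.97, v̄ = (0.52+0.67)/2 = 0.595 → q = 2.9×0.97×0.595 = 1.674 m³/s
Panel 4-5: Δb = 4.6 m, d̄ = (1.04+0.00)/2 = 0.52, v̄ = (0.67+0.00)/2 = 0.335 → q = 4.6×0.52×0.335 = 0.8013 m³/s
Q = Σ q = 3.629 m³/s
= 3.629 × 1000 = 3629 L/s

3630 L/s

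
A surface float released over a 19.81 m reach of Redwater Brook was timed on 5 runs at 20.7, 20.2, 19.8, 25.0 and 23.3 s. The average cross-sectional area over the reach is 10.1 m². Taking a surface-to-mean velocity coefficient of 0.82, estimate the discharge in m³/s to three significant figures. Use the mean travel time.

t̄ = (20.7 + 20.2 + 19.8 + 25.0 + 23.3) / 5 = 21.8 s
v_surface = L / t̄ = 19.81 / 21.8 = 0.9087 m/s
v_mean = 0.82 × 0.9087 = 0.7451 m/s
Q = A × v_mean = 10.1 × 0.7451 = 7.526 m³/s

7.53 m³/s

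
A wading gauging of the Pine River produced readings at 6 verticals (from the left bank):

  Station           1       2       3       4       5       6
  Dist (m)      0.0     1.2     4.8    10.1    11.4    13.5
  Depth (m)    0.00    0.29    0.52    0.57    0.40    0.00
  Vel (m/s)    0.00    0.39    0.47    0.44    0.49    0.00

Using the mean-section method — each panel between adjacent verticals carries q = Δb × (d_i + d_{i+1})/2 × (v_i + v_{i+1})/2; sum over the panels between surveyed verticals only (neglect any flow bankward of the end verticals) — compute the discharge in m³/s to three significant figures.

2.37 m³/s

Panel 1-2: Δb = 1.2 m, d̄ = (0.00+0.29)/2 = 0.145, v̄ = (0.00+0.39)/2 = 0.195 → q = 1.2×0.145×0.195 = 0.03393 m³/s
Panel 2-3: Δb = 3.6 m, d̄ = (0.29+0.52)/2 = 0.405, v̄ = (0.39+0.47)/2 = 0.43 → q = 3.6×0.405×0.43 = 0.6269 m³/s
Panel 3-4: Δb = 5.3 m, d̄ = (0.52+0.57)/2 = 0.545, v̄ = (0.47+0.44)/2 = 0.455 → q = 5.3×0.545×0.455 = 1.314 m³/s
Panel 4-5: Δb = 1.3 m, d̄ = (0.57+0.40)/2 = 0.485, v̄ = (0.44+0.49)/2 = 0.465 → q = 1.3×0.485×0.465 = 0.2932 m³/s
Panel 5-6: Δb = 2.1 m, d̄ = (0.40+0.00)/2 = 0.2, v̄ = (0.49+0.00)/2 = 0.245 → q = 2.1×0.2×0.245 = 0.1029 m³/s
Q = Σ q = 2.371 m³/s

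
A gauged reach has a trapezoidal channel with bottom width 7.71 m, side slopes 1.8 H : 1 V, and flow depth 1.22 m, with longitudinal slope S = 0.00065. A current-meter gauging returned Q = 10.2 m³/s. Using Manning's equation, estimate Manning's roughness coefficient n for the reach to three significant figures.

0.0292

A = (b + z·y)·y = (7.71 + 1.8×1.22)×1.22 = 12.09 m²
P = b + 2y√(1+z²) = 7.71 + 2×1.22×√(1+1.8²) = 12.73 m
R = A/P = 12.09/12.73 = 0.9490 m
n = (1/Q)·A·R^(2/3)·S^(1/2) = (1/10.2) × 12.09 × 0.9657 × 0.02550 = 0.02917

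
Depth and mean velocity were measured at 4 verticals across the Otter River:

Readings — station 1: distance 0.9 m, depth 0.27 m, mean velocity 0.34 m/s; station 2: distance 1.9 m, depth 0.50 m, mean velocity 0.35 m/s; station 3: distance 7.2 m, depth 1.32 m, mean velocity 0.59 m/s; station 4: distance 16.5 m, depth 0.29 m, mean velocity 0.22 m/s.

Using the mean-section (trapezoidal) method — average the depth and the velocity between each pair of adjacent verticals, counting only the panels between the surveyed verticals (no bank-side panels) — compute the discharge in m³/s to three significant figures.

5.43 m³/s

Panel 1-2: Δb = 1 m, d̄ = (0.27+0.50)/2 = 0.385, v̄ = (0.34+0.35)/2 = 0.345 → q = 1×0.385×0.345 = 0.1328 m³/s
Panel 2-3: Δb = 5.3 m, d̄ = (0.50+1.32)/2 = 0.91, v̄ = (0.35+0.59)/2 = 0.47 → q = 5.3×0.91×0.47 = 2.267 m³/s
Panel 3-4: Δb = 9.3 m, d̄ = (1.32+0.29)/2 = 0.805, v̄ = (0.59+0.22)/2 = 0.405 → q = 9.3×0.805×0.405 = 3.032 m³/s
Q = Σ q = 5.432 m³/s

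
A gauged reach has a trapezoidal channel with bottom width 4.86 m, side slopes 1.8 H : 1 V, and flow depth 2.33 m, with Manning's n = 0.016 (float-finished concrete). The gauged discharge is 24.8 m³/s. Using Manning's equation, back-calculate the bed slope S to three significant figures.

0.000214

A = (b + z·y)·y = (4.86 + 1.8×2.33)×2.33 = 21.10 m²
P = b + 2y√(1+z²) = 4.86 + 2×2.33×√(1+1.8²) = 14.46 m
R = A/P = 21.10/14.46 = 1.459 m
S = (Q·n / (1·A·R^(2/3)))² = (24.8×0.016 / (1×21.10×1.287))² = 0.0002137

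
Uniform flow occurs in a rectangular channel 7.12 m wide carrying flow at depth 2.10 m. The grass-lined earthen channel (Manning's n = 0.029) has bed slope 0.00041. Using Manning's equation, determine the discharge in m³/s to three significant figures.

A = b·y = 7.12 × 2.10 = 14.95 m²
P = b + 2y = 7.12 + 2×2.10 = 11.32 m
R = A/P = 14.95/11.32 = 1.321 m
Q = (1/n)·A·R^(2/3)·S^(1/2) = (1/0.029) × 14.95 × 1.321^(2/3) × 0.00041^(1/2) = 12.57 m³/s

12.6 m³/s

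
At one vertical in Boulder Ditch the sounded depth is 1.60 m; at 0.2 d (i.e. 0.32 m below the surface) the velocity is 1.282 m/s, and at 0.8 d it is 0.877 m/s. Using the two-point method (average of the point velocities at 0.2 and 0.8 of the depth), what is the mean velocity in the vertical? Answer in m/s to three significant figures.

1.08 m/s

v̄ = (1.282 + 0.877) / 2 = 1.080 m/s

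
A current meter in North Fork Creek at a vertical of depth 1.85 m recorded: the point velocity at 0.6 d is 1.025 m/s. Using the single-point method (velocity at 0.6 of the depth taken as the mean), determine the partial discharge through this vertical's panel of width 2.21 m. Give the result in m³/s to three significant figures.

v̄ = v₀.₆ = 1.025 m/s
q = v̄ × d × w = 1.025 × 1.85 × 2.21 = 4.191 m³/s

4.19 m³/s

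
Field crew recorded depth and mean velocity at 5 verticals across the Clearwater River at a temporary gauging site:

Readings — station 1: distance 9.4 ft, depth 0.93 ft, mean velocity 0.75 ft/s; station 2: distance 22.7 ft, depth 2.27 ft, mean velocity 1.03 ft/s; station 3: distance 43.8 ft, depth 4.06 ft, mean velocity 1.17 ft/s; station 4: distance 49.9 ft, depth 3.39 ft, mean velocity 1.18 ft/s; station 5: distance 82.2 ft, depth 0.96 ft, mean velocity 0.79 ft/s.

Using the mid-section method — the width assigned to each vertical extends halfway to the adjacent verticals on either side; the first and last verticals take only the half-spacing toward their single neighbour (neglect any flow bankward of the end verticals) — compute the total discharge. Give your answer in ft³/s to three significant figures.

w_1 = (22.7 − 9.4)/2 = 6.65 ft; q_1 = 0.75 × 0.93 × 6.65 = 4.638 ft³/s
w_2 = (43.8 − 9.4)/2 = 17.2 ft; q_2 = 1.03 × 2.27 × 17.2 = 40.22 ft³/s
w_3 = (49.9 − 22.7)/2 = 13.6 ft; q_3 = 1.17 × 4.06 × 13.6 = 64.60 ft³/s
w_4 = (82.2 − 43.8)/2 = 19.2 ft; q_4 = 1.18 × 3.39 × 19.2 = 76.80 ft³/s
w_5 = (82.2 − 49.9)/2 = 16.15 ft; q_5 = 0.79 × 0.96 × 16.15 = 12.25 ft³/s
Q = Σ qᵢ = 198.5 ft³/s

199 ft³/s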